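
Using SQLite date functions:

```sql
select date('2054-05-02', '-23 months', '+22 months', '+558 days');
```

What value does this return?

2055-10-12

Adding -23 months to 2054-05-02 gives 2052-06-02.
Adding +22 months to 2052-06-02 gives 2054-04-02.
Applying '+558 days' to 2054-04-02: counting 558 days forward gives 2055-10-12.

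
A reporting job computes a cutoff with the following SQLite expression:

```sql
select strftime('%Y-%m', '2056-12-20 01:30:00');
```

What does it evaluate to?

2056-12

`%Y-%m` extracts the year-month: 2056-12.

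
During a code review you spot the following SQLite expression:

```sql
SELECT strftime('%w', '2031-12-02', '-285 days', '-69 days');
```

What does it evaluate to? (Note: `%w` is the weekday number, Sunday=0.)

First apply '-285 days', '-69 days': 2031-12-02 → 2030-12-13.
2030-12-13 is a Friday; with Sunday=0 that is 5.

5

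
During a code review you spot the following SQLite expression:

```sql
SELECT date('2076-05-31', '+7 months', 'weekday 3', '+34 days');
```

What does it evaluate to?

Adding +7 months to 2076-05-31 gives 2076-12-31.
`weekday 3` advances to the next Wednesday; 2076-12-31 is a Thursday, so it moves forward to 2077-01-06.
January 2077 has 31 days; 25 remain after the 6th, so 26 days reach 2077-02-01.
Advancing 8 more days within February lands on 2077-02-09.

2077-02-09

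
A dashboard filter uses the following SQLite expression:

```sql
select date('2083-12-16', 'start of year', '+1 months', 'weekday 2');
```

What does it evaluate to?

2083-02-02

`start of year` rewinds 2083-12-16 to 2083-01-01.
Adding +1 month to 2083-01-01 gives 2083-02-01.
`weekday 2` advances to the next Tuesday; 2083-02-01 is a Monday, so it moves forward to 2083-02-02.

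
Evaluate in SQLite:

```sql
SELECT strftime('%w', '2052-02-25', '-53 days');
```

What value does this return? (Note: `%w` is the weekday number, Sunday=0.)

3

First apply '-53 days': 2052-02-25 → 2052-01-03.
2052-01-03 is a Wednesday; with Sunday=0 that is 3.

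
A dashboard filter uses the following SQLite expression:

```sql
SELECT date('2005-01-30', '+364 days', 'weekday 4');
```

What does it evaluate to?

Applying '+364 days' to 2005-01-30: counting 364 days forward gives 2006-01-29.
`weekday 4` advances to the next Thursday; 2006-01-29 is a Sunday, so it moves forward to 2006-02-02.

2006-02-02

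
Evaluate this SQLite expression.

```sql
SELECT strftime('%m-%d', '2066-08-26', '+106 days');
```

12-10

First apply '+106 days': 2066-08-26 → 2066-12-10.
`%m-%d` extracts the month-day: 12-10.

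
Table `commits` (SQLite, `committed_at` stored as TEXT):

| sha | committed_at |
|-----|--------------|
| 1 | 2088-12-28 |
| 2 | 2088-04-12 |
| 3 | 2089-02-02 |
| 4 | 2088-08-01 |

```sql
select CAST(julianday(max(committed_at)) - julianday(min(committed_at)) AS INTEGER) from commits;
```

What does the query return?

MIN = 2088-04-12, MAX = 2089-02-02.
18 days remain in April 2088 after the 12th (30 − 12).
Full months from May 2088 through January 2089 contribute their day counts.
Then 2 days into February 2089.
Total: 18 + 31 + 30 + 31 + 31 + 30 + 31 + 30 + 31 + 31 + 2 = 296.

296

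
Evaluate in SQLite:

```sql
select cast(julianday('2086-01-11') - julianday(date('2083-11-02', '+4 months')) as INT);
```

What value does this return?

Adding +4 months to 2083-11-02 gives 2084-03-02.
29 days remain in March 2084 after the 2nd (31 − 2).
Full months from April 2084 through December 2085 contribute their day counts.
Then 11 days into January 2086.
Total: 29 + 30 + 31 + 30 + 31 + 31 + 30 + 31 + 30 + 31 + 31 + 28 + 31 + 30 + 31 + 30 + 31 + 31 + 30 + 31 + 30 + 31 + 11 = 680.

680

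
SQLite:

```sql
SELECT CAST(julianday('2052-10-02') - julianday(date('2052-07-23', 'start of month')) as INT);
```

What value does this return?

`start of month` rewinds 2052-07-23 to 2052-07-01.
30 days remain in July 2052 after the 1st (31 − 1).
August 2052: 31 days.
September 2052: 30 days.
Then 2 days into October 2052.
Total: 30 + 31 + 30 + 2 = 93.

93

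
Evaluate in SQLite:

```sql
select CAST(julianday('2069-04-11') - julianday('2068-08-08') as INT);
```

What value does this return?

23 days remain in August 2068 after the 8th (31 − 8).
Full months from September 2068 through March 2069 contribute their day counts.
Then 11 days into April 2069.
Total: 23 + 30 + 31 + 30 + 31 + 31 + 28 + 31 + 11 = 246.

246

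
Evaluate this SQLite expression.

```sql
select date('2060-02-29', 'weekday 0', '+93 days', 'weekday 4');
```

2060-06-03

`weekday 0` advances to the next Sunday; 2060-02-29 is already a Sunday, so it stays at 2060-02-29.
Applying '+93 days' to 2060-02-29: counting 93 days forward gives 2060-06-01.
`weekday 4` advances to the next Thursday; 2060-06-01 is a Tuesday, so it moves forward to 2060-06-03.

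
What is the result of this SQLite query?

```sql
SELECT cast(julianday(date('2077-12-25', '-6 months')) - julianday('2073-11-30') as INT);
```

1303

Adding -6 months to 2077-12-25 gives 2077-06-25.
0 days remain in November 2073 after the 30th (30 − 30).
Full months from December 2073 through May 2077 contribute their day counts.
Then 25 days into June 2077.
Total: 0 + 31 + 31 + 28 + 31 + 30 + 31 + 30 + 31 + 31 + 30 + 31 + 30 + 31 + 31 + 28 + 31 + 30 + 31 + 30 + 31 + 31 + 30 + 31 + 30 + 31 + 31 + 29 + 31 + 30 + 31 + 30 + 31 + 31 + 30 + 31 + 30 + 31 + 31 + 28 + 31 + 30 + 31 + 25 = 1303.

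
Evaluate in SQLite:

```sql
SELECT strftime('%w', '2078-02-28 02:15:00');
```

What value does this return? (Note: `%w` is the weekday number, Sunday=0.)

1

2078-02-28 is a Monday; with Sunday=0 that is 1.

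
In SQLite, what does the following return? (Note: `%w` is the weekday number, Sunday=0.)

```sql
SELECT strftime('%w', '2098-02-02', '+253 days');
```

First apply '+253 days': 2098-02-02 → 2098-10-13.
2098-10-13 is a Monday; with Sunday=0 that is 1.

1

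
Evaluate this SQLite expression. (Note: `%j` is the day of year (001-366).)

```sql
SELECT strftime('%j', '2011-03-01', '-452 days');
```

338

First apply '-452 days': 2011-03-01 → 2009-12-04.
Day-of-year for 2009-12-04: days since 2009-01-01 inclusive = 338, zero-padded to 338.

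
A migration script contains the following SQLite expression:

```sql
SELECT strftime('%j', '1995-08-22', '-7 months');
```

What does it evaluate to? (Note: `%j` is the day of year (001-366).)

022

First apply '-7 months': 1995-08-22 → 1995-01-22.
Day-of-year for 1995-01-22: days since 1995-01-01 inclusive = 22, zero-padded to 022.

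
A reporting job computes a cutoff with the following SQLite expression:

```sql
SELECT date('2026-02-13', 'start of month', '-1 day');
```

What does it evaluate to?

2026-01-31

`start of month` rewinds 2026-02-13 to 2026-02-01.
Going back 1 day from 2026-02-01 reaches 2026-01-31 (last day of January, 31 days).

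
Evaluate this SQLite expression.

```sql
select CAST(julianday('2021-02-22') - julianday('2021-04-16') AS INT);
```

-53

6 days remain in February 2021 after the 22nd (28 − 22).
March 2021: 31 days.
Then 16 days into April 2021.
Total: 6 + 31 + 16 = 53.
The subtraction is earlier − later, so the result is −53 → -53.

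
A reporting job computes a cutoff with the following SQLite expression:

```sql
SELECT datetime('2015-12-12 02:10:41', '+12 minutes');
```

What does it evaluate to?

+12 minutes from 2015-12-12 02:10:41 is 2015-12-12 02:22:41.

2015-12-12 02:22:41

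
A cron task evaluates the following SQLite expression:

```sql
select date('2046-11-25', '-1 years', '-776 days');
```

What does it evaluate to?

2043-10-11

Adding -1 year to 2046-11-25 gives 2045-11-25.
Applying '-776 days' to 2045-11-25: counting 776 days back gives 2043-10-11.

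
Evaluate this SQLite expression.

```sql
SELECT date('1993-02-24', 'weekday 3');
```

`weekday 3` advances to the next Wednesday; 1993-02-24 is already a Wednesday, so it stays at 1993-02-24.

1993-02-24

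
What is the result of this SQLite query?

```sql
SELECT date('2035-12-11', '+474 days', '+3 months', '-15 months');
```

Applying '+474 days' to 2035-12-11: counting 474 days forward gives 2037-03-29.
Adding +3 months to 2037-03-29 gives 2037-06-29.
Adding -15 months to 2037-06-29 gives 2036-03-29.

2036-03-29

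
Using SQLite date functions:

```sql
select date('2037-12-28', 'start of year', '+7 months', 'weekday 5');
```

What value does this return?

`start of year` rewinds 2037-12-28 to 2037-01-01.
Adding +7 months to 2037-01-01 gives 2037-08-01.
`weekday 5` advances to the next Friday; 2037-08-01 is a Saturday, so it moves forward to 2037-08-07.

2037-08-07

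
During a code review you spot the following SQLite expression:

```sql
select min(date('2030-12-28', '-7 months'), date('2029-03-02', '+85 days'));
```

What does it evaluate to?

2029-05-26

date('2030-12-28', '-7 months') → 2030-05-28.
date('2029-03-02', '+85 days') → 2029-05-26.
Earlier of the two is 2029-05-26.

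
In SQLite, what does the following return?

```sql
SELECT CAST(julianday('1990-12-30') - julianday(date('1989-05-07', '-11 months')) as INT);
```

936

Adding -11 months to 1989-05-07 gives 1988-06-07.
23 days remain in June 1988 after the 7th (30 − 7).
Full months from July 1988 through November 1990 contribute their day counts.
Then 30 days into December 1990.
Total: 23 + 31 + 31 + 30 + 31 + 30 + 31 + 31 + 28 + 31 + 30 + 31 + 30 + 31 + 31 + 30 + 31 + 30 + 31 + 31 + 28 + 31 + 30 + 31 + 30 + 31 + 31 + 30 + 31 + 30 + 30 = 936.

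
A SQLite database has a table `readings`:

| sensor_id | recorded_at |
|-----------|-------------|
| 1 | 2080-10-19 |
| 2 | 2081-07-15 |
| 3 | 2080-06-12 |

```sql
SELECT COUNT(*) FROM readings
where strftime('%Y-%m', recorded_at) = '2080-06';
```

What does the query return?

Rows with year-month 2080-06: 2080-06-12 → 1.

1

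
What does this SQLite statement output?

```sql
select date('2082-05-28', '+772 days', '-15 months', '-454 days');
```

Applying '+772 days' to 2082-05-28: counting 772 days forward gives 2084-07-08.
Adding -15 months to 2084-07-08 gives 2083-04-08.
Applying '-454 days' to 2083-04-08: counting 454 days back gives 2082-01-09.

2082-01-09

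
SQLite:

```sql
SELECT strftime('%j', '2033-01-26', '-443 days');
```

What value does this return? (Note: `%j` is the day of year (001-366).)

314

First apply '-443 days': 2033-01-26 → 2031-11-10.
Day-of-year for 2031-11-10: days since 2031-01-01 inclusive = 314, zero-padded to 314.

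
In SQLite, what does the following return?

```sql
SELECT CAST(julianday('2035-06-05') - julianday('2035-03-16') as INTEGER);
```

15 days remain in March 2035 after the 16th (31 − 16).
April 2035: 30 days.
May 2035: 31 days.
Then 5 days into June 2035.
Total: 15 + 30 + 31 + 5 = 81.

81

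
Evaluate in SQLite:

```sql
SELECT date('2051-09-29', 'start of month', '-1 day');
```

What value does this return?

2051-08-31

`start of month` rewinds 2051-09-29 to 2051-09-01.
Going back 1 day from 2051-09-01 reaches 2051-08-31 (last day of August, 31 days).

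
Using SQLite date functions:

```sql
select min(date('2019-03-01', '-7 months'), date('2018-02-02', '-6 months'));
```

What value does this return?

2017-08-02

date('2019-03-01', '-7 months') → 2018-08-01.
date('2018-02-02', '-6 months') → 2017-08-02.
Earlier of the two is 2017-08-02.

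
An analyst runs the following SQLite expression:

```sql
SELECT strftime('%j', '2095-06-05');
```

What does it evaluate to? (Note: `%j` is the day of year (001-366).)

Day-of-year for 2095-06-05: days since 2095-01-01 inclusive = 156, zero-padded to 156.

156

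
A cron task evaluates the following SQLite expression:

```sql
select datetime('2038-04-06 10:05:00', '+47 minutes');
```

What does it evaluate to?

+47 minutes from 2038-04-06 10:05:00 is 2038-04-06 10:52:00.

2038-04-06 10:52:00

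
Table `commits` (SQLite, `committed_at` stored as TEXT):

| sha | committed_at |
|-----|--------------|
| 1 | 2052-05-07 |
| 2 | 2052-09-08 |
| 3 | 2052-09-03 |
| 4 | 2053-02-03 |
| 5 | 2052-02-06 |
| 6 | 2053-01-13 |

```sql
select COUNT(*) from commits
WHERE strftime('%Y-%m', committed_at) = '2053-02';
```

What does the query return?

Rows with year-month 2053-02: 2053-02-03 → 1.

1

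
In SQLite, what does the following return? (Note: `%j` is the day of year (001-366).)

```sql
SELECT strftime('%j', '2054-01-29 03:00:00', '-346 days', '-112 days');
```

302

First apply '-346 days', '-112 days': 2054-01-29 03:00:00 → 2052-10-28 03:00:00.
Day-of-year for 2052-10-28: days since 2052-01-01 inclusive = 302, zero-padded to 302.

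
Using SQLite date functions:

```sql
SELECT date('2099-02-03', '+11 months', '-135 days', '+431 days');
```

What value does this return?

2100-10-26

Adding +11 months to 2099-02-03 gives 2100-01-03.
Applying '-135 days' to 2100-01-03: counting 135 days back gives 2099-08-21.
Applying '+431 days' to 2099-08-21: counting 431 days forward gives 2100-10-26.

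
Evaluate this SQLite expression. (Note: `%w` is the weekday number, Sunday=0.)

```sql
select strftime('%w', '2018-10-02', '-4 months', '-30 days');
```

4

First apply '-4 months', '-30 days': 2018-10-02 → 2018-05-03.
2018-05-03 is a Thursday; with Sunday=0 that is 4.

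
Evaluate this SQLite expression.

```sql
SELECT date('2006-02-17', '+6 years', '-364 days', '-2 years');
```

Adding +6 years to 2006-02-17 gives 2012-02-17.
Applying '-364 days' to 2012-02-17: counting 364 days back gives 2011-02-18.
Adding -2 years to 2011-02-18 gives 2009-02-18.

2009-02-18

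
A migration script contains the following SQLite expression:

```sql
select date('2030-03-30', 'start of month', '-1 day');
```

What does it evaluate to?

`start of month` rewinds 2030-03-30 to 2030-03-01.
Going back 1 day from 2030-03-01 reaches 2030-02-28 (last day of February, 28 days).

2030-02-28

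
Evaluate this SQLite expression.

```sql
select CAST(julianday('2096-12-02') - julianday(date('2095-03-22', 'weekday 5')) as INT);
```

`weekday 5` advances to the next Friday; 2095-03-22 is a Tuesday, so it moves forward to 2095-03-25.
6 days remain in March 2095 after the 25th (31 − 25).
Full months from April 2095 through November 2096 contribute their day counts.
Then 2 days into December 2096.
Total: 6 + 30 + 31 + 30 + 31 + 31 + 30 + 31 + 30 + 31 + 31 + 29 + 31 + 30 + 31 + 30 + 31 + 31 + 30 + 31 + 30 + 2 = 618.

618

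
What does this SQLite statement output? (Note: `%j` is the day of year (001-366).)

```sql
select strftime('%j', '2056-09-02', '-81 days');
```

165

First apply '-81 days': 2056-09-02 → 2056-06-13.
Day-of-year for 2056-06-13: days since 2056-01-01 inclusive = 165, zero-padded to 165.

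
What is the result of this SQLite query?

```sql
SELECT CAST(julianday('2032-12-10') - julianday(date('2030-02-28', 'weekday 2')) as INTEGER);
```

`weekday 2` advances to the next Tuesday; 2030-02-28 is a Thursday, so it moves forward to 2030-03-05.
26 days remain in March 2030 after the 5th (31 − 5).
Full months from April 2030 through November 2032 contribute their day counts.
Then 10 days into December 2032.
Total: 26 + 30 + 31 + 30 + 31 + 31 + 30 + 31 + 30 + 31 + 31 + 28 + 31 + 30 + 31 + 30 + 31 + 31 + 30 + 31 + 30 + 31 + 31 + 29 + 31 + 30 + 31 + 30 + 31 + 31 + 30 + 31 + 30 + 10 = 1011.

1011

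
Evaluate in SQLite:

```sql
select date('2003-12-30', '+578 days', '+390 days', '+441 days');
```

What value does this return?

Applying '+578 days' to 2003-12-30: counting 578 days forward gives 2005-07-30.
Applying '+390 days' to 2005-07-30: counting 390 days forward gives 2006-08-24.
Applying '+441 days' to 2006-08-24: counting 441 days forward gives 2007-11-08.

2007-11-08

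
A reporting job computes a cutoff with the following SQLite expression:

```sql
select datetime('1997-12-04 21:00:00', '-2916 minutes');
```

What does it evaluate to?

1997-12-02 20:24:00

2916 minutes = 48h 36m; -2916 minutes from 1997-12-04 21:00:00 is 1997-12-02 20:24:00 (crosses midnight).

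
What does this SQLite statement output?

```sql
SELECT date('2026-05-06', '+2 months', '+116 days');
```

Adding +2 months to 2026-05-06 gives 2026-07-06.
Applying '+116 days' to 2026-07-06: counting 116 days forward gives 2026-10-30.

2026-10-30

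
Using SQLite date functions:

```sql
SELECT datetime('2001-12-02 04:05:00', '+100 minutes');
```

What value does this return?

2001-12-02 05:45:00

100 minutes = 1h 40m; +100 minutes from 2001-12-02 04:05:00 is 2001-12-02 05:45:00.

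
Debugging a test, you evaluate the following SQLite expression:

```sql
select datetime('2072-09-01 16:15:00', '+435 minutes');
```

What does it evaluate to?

2072-09-01 23:30:00

435 minutes = 7h 15m; +435 minutes from 2072-09-01 16:15:00 is 2072-09-01 23:30:00.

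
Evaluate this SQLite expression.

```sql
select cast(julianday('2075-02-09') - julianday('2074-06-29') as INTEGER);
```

1 day remains in June 2074 after the 29th (30 − 29).
Full months from July 2074 through January 2075 contribute their day counts.
Then 9 days into February 2075.
Total: 1 + 31 + 31 + 30 + 31 + 30 + 31 + 31 + 9 = 225.

225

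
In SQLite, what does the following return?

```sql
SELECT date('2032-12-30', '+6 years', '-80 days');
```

2038-10-11

Adding +6 years to 2032-12-30 gives 2038-12-30.
Applying '-80 days' to 2038-12-30: counting 80 days back gives 2038-10-11.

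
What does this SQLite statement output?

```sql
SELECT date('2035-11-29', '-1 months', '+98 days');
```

2036-02-04

Adding -1 month to 2035-11-29 gives 2035-10-29.
Applying '+98 days' to 2035-10-29: counting 98 days forward gives 2036-02-04.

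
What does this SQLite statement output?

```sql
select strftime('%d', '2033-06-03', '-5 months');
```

First apply '-5 months': 2033-06-03 → 2033-01-03.
`%d` extracts the 2-digit day of month: 03.

03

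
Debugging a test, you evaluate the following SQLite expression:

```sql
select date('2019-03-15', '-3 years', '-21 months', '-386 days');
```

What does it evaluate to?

2013-05-25

Adding -3 years to 2019-03-15 gives 2016-03-15.
Adding -21 months to 2016-03-15 gives 2014-06-15.
Applying '-386 days' to 2014-06-15: counting 386 days back gives 2013-05-25.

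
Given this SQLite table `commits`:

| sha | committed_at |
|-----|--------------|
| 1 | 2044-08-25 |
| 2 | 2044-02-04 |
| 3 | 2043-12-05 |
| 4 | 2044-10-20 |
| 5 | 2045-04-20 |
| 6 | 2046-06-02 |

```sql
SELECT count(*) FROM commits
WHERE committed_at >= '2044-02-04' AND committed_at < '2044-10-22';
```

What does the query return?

3

Rows in [2044-02-04, 2044-10-22): 2044-08-25, 2044-02-04, 2044-10-20 → 3 rows.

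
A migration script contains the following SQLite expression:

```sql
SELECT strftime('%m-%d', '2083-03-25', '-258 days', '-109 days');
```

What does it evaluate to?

First apply '-258 days', '-109 days': 2083-03-25 → 2082-03-23.
`%m-%d` extracts the month-day: 03-23.

03-23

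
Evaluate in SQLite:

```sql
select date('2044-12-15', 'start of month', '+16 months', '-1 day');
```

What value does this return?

`start of month` rewinds 2044-12-15 to 2044-12-01.
Adding +16 months to 2044-12-01 gives 2046-04-01.
Going back 1 day from 2046-04-01 reaches 2046-03-31 (last day of March, 31 days).

2046-03-31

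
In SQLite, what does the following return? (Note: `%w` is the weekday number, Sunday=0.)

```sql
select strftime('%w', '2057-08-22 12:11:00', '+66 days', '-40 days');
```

First apply '+66 days', '-40 days': 2057-08-22 12:11:00 → 2057-09-17 12:11:00.
2057-09-17 is a Monday; with Sunday=0 that is 1.

1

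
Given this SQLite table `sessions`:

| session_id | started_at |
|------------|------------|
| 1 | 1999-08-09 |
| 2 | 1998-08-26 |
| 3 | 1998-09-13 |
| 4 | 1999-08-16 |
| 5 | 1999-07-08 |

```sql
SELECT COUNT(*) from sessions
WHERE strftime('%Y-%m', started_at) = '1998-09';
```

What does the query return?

1

Rows with year-month 1998-09: 1998-09-13 → 1.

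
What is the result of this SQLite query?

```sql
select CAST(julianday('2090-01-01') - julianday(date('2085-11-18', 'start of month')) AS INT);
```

1522

`start of month` rewinds 2085-11-18 to 2085-11-01.
29 days remain in November 2085 after the 1st (30 − 1).
Full months from December 2085 through December 2089 contribute their day counts.
Then 1 day into January 2090.
Total: 29 + 31 + 31 + 28 + 31 + 30 + 31 + 30 + 31 + 31 + 30 + 31 + 30 + 31 + 31 + 28 + 31 + 30 + 31 + 30 + 31 + 31 + 30 + 31 + 30 + 31 + 31 + 29 + 31 + 30 + 31 + 30 + 31 + 31 + 30 + 31 + 30 + 31 + 31 + 28 + 31 + 30 + 31 + 30 + 31 + 31 + 30 + 31 + 30 + 31 + 1 = 1522.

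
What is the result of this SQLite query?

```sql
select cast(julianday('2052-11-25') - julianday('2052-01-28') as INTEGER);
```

3 days remain in January 2052 after the 28th (31 − 28).
Full months from February 2052 through October 2052 contribute their day counts.
Then 25 days into November 2052.
Total: 3 + 29 + 31 + 30 + 31 + 30 + 31 + 31 + 30 + 31 + 25 = 302.

302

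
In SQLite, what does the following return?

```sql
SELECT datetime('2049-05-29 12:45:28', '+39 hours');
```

+39 hours from 2049-05-29 12:45:28 is 2049-05-31 03:45:28 (crosses midnight).

2049-05-31 03:45:28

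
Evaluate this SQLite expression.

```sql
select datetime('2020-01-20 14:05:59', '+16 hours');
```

+16 hours from 2020-01-20 14:05:59 is 2020-01-21 06:05:59 (crosses midnight).

2020-01-21 06:05:59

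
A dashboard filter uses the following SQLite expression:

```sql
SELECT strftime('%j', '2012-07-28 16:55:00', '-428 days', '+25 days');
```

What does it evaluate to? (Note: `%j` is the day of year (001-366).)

172

First apply '-428 days', '+25 days': 2012-07-28 16:55:00 → 2011-06-21 16:55:00.
Day-of-year for 2011-06-21: days since 2011-01-01 inclusive = 172, zero-padded to 172.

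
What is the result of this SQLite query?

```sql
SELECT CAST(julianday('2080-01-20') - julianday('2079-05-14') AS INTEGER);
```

17 days remain in May 2079 after the 14th (31 − 14).
Full months from June 2079 through December 2079 contribute their day counts.
Then 20 days into January 2080.
Total: 17 + 30 + 31 + 31 + 30 + 31 + 30 + 31 + 20 = 251.

251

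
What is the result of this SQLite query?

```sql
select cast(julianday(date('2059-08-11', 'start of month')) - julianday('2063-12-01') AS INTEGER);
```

`start of month` rewinds 2059-08-11 to 2059-08-01.
30 days remain in August 2059 after the 1st (31 − 1).
Full months from September 2059 through November 2063 contribute their day counts.
Then 1 day into December 2063.
Total: 30 + 30 + 31 + 30 + 31 + 31 + 29 + 31 + 30 + 31 + 30 + 31 + 31 + 30 + 31 + 30 + 31 + 31 + 28 + 31 + 30 + 31 + 30 + 31 + 31 + 30 + 31 + 30 + 31 + 31 + 28 + 31 + 30 + 31 + 30 + 31 + 31 + 30 + 31 + 30 + 31 + 31 + 28 + 31 + 30 + 31 + 30 + 31 + 31 + 30 + 31 + 30 + 1 = 1583.
The subtraction is earlier − later, so the result is −1583 → -1583.

-1583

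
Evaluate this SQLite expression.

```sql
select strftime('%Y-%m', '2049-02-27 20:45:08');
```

`%Y-%m` extracts the year-month: 2049-02.

2049-02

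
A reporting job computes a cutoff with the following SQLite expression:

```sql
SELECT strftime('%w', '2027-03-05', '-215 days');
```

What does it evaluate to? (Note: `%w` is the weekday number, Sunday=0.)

0

First apply '-215 days': 2027-03-05 → 2026-08-02.
2026-08-02 is a Sunday; with Sunday=0 that is 0.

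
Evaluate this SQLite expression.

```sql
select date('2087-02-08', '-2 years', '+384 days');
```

Adding -2 years to 2087-02-08 gives 2085-02-08.
Applying '+384 days' to 2085-02-08: counting 384 days forward gives 2086-02-27.

2086-02-27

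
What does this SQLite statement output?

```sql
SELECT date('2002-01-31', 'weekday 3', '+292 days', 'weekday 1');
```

2002-11-25

`weekday 3` advances to the next Wednesday; 2002-01-31 is a Thursday, so it moves forward to 2002-02-06.
Applying '+292 days' to 2002-02-06: counting 292 days forward gives 2002-11-25.
`weekday 1` advances to the next Monday; 2002-11-25 is already a Monday, so it stays at 2002-11-25.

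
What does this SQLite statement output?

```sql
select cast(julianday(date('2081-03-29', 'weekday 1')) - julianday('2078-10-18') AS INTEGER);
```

`weekday 1` advances to the next Monday; 2081-03-29 is a Saturday, so it moves forward to 2081-03-31.
13 days remain in October 2078 after the 18th (31 − 18).
Full months from November 2078 through February 2081 contribute their day counts.
Then 31 days into March 2081.
Total: 13 + 30 + 31 + 31 + 28 + 31 + 30 + 31 + 30 + 31 + 31 + 30 + 31 + 30 + 31 + 31 + 29 + 31 + 30 + 31 + 30 + 31 + 31 + 30 + 31 + 30 + 31 + 31 + 28 + 31 = 895.

895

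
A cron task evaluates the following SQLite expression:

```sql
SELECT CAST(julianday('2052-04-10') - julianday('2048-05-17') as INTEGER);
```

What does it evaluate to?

1424

14 days remain in May 2048 after the 17th (31 − 17).
Full months from June 2048 through March 2052 contribute their day counts.
Then 10 days into April 2052.
Total: 14 + 30 + 31 + 31 + 30 + 31 + 30 + 31 + 31 + 28 + 31 + 30 + 31 + 30 + 31 + 31 + 30 + 31 + 30 + 31 + 31 + 28 + 31 + 30 + 31 + 30 + 31 + 31 + 30 + 31 + 30 + 31 + 31 + 28 + 31 + 30 + 31 + 30 + 31 + 31 + 30 + 31 + 30 + 31 + 31 + 29 + 31 + 10 = 1424.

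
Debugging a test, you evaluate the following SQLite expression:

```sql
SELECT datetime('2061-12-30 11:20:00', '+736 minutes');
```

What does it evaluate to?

2061-12-30 23:36:00

736 minutes = 12h 16m; +736 minutes from 2061-12-30 11:20:00 is 2061-12-30 23:36:00.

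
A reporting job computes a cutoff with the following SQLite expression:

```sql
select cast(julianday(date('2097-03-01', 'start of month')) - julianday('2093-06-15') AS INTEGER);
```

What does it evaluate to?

1355

`start of month` rewinds 2097-03-01 to 2097-03-01.
15 days remain in June 2093 after the 15th (30 − 15).
Full months from July 2093 through February 2097 contribute their day counts.
Then 1 day into March 2097.
Total: 15 + 31 + 31 + 30 + 31 + 30 + 31 + 31 + 28 + 31 + 30 + 31 + 30 + 31 + 31 + 30 + 31 + 30 + 31 + 31 + 28 + 31 + 30 + 31 + 30 + 31 + 31 + 30 + 31 + 30 + 31 + 31 + 29 + 31 + 30 + 31 + 30 + 31 + 31 + 30 + 31 + 30 + 31 + 31 + 28 + 1 = 1355.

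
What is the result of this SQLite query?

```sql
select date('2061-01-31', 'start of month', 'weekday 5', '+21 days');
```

`start of month` rewinds 2061-01-31 to 2061-01-01.
`weekday 5` advances to the next Friday; 2061-01-01 is a Saturday, so it moves forward to 2061-01-07.
Advancing 21 more days within January lands on 2061-01-28.

2061-01-28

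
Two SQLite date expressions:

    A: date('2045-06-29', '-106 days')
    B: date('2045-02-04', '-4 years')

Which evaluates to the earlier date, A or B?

B

A = 2045-03-15.
B = 2041-02-04.
B is earlier.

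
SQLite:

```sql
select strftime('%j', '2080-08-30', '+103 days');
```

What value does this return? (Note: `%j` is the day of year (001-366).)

First apply '+103 days': 2080-08-30 → 2080-12-11.
Day-of-year for 2080-12-11: days since 2080-01-01 inclusive = 346, zero-padded to 346.

346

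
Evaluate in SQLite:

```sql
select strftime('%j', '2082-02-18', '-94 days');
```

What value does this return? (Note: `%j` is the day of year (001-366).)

320

First apply '-94 days': 2082-02-18 → 2081-11-16.
Day-of-year for 2081-11-16: days since 2081-01-01 inclusive = 320, zero-padded to 320.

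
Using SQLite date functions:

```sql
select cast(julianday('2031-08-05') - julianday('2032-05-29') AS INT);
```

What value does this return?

26 days remain in August 2031 after the 5th (31 − 5).
Full months from September 2031 through April 2032 contribute their day counts.
Then 29 days into May 2032.
Total: 26 + 30 + 31 + 30 + 31 + 31 + 29 + 31 + 30 + 29 = 298.
The subtraction is earlier − later, so the result is −298 → -298.

-298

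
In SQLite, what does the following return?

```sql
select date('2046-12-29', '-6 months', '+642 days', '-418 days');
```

Adding -6 months to 2046-12-29 gives 2046-06-29.
Applying '+642 days' to 2046-06-29: counting 642 days forward gives 2048-04-01.
Applying '-418 days' to 2048-04-01: counting 418 days back gives 2047-02-08.

2047-02-08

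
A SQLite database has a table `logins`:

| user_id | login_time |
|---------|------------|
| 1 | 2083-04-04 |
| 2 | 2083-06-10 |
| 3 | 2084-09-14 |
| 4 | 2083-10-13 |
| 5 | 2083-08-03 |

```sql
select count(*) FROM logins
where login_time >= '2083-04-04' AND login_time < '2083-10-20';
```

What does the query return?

4

Rows in [2083-04-04, 2083-10-20): 2083-04-04, 2083-06-10, 2083-10-13, 2083-08-03 → 4 rows.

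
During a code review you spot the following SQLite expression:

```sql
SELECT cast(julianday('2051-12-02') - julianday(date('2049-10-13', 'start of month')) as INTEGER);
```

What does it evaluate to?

`start of month` rewinds 2049-10-13 to 2049-10-01.
30 days remain in October 2049 after the 1st (31 − 1).
Full months from November 2049 through November 2051 contribute their day counts.
Then 2 days into December 2051.
Total: 30 + 30 + 31 + 31 + 28 + 31 + 30 + 31 + 30 + 31 + 31 + 30 + 31 + 30 + 31 + 31 + 28 + 31 + 30 + 31 + 30 + 31 + 31 + 30 + 31 + 30 + 2 = 792.

792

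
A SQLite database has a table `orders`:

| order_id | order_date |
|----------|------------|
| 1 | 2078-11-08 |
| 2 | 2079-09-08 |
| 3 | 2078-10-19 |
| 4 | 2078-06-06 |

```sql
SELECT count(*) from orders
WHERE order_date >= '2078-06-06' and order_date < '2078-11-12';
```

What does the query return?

3

Rows in [2078-06-06, 2078-11-12): 2078-11-08, 2078-10-19, 2078-06-06 → 3 rows.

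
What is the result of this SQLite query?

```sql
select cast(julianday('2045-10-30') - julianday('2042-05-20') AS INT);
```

11 days remain in May 2042 after the 20th (31 − 20).
Full months from June 2042 through September 2045 contribute their day counts.
Then 30 days into October 2045.
Total: 11 + 30 + 31 + 31 + 30 + 31 + 30 + 31 + 31 + 28 + 31 + 30 + 31 + 30 + 31 + 31 + 30 + 31 + 30 + 31 + 31 + 29 + 31 + 30 + 31 + 30 + 31 + 31 + 30 + 31 + 30 + 31 + 31 + 28 + 31 + 30 + 31 + 30 + 31 + 31 + 30 + 30 = 1259.

1259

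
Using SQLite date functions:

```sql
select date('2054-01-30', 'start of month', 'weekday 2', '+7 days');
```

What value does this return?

`start of month` rewinds 2054-01-30 to 2054-01-01.
`weekday 2` advances to the next Tuesday; 2054-01-01 is a Thursday, so it moves forward to 2054-01-06.
Advancing 7 more days within January lands on 2054-01-13.

2054-01-13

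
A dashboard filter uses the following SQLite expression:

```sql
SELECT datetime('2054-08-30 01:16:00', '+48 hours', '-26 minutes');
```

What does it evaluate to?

+48 hours from 2054-08-30 01:16:00 is 2054-09-01 01:16:00 (crosses midnight).
-26 minutes from 2054-09-01 01:16:00 is 2054-09-01 00:50:00.

2054-09-01 00:50:00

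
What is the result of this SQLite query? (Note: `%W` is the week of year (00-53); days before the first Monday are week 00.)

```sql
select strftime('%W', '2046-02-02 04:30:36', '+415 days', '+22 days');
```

First apply '+415 days', '+22 days': 2046-02-02 04:30:36 → 2047-04-15 04:30:36.
2047-04-15 is a Monday. SQLite's %W counts Mondays since the year started; the result is 15.

15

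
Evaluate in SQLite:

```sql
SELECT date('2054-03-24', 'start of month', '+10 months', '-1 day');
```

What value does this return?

2054-12-31

`start of month` rewinds 2054-03-24 to 2054-03-01.
Adding +10 months to 2054-03-01 gives 2055-01-01.
Going back 1 day from 2055-01-01 reaches 2054-12-31 (last day of December, 31 days).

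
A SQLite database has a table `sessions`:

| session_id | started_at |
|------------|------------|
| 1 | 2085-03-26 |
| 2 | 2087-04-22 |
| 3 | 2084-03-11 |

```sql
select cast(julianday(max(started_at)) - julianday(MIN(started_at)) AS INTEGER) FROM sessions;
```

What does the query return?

MIN = 2084-03-11, MAX = 2087-04-22.
20 days remain in March 2084 after the 11th (31 − 11).
Full months from April 2084 through March 2087 contribute their day counts.
Then 22 days into April 2087.
Total: 20 + 30 + 31 + 30 + 31 + 31 + 30 + 31 + 30 + 31 + 31 + 28 + 31 + 30 + 31 + 30 + 31 + 31 + 30 + 31 + 30 + 31 + 31 + 28 + 31 + 30 + 31 + 30 + 31 + 31 + 30 + 31 + 30 + 31 + 31 + 28 + 31 + 22 = 1137.

1137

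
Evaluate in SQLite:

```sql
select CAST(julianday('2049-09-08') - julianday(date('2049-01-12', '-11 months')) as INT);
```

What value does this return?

Adding -11 months to 2049-01-12 gives 2048-02-12.
17 days remain in February 2048 after the 12th (29 − 12).
Full months from March 2048 through August 2049 contribute their day counts.
Then 8 days into September 2049.
Total: 17 + 31 + 30 + 31 + 30 + 31 + 31 + 30 + 31 + 30 + 31 + 31 + 28 + 31 + 30 + 31 + 30 + 31 + 31 + 8 = 574.

574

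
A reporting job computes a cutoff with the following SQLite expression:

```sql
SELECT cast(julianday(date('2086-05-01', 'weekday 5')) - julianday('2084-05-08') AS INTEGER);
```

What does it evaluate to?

725

`weekday 5` advances to the next Friday; 2086-05-01 is a Wednesday, so it moves forward to 2086-05-03.
23 days remain in May 2084 after the 8th (31 − 8).
Full months from June 2084 through April 2086 contribute their day counts.
Then 3 days into May 2086.
Total: 23 + 30 + 31 + 31 + 30 + 31 + 30 + 31 + 31 + 28 + 31 + 30 + 31 + 30 + 31 + 31 + 30 + 31 + 30 + 31 + 31 + 28 + 31 + 30 + 3 = 725.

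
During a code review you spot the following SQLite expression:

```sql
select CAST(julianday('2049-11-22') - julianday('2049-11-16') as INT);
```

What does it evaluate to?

Both dates are in November 2049: 22 − 16 = 6.

6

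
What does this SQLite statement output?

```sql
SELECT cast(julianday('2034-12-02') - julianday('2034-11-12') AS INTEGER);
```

18 days remain in November 2034 after the 12th (30 − 12).
Then 2 days into December 2034.
Total: 18 + 2 = 20.

20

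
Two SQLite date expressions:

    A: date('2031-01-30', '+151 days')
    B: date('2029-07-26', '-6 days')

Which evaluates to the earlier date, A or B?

B

A = 2031-06-30.
B = 2029-07-20.
B is earlier.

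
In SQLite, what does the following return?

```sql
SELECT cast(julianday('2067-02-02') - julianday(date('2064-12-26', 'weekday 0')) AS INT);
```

`weekday 0` advances to the next Sunday; 2064-12-26 is a Friday, so it moves forward to 2064-12-28.
3 days remain in December 2064 after the 28th (31 − 28).
Full months from January 2065 through January 2067 contribute their day counts.
Then 2 days into February 2067.
Total: 3 + 31 + 28 + 31 + 30 + 31 + 30 + 31 + 31 + 30 + 31 + 30 + 31 + 31 + 28 + 31 + 30 + 31 + 30 + 31 + 31 + 30 + 31 + 30 + 31 + 31 + 2 = 766.

766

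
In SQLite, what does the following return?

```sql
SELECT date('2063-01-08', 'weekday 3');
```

2063-01-10

`weekday 3` advances to the next Wednesday; 2063-01-08 is a Monday, so it moves forward to 2063-01-10.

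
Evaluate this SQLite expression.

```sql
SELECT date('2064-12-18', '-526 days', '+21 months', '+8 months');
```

2065-12-11

Applying '-526 days' to 2064-12-18: counting 526 days back gives 2063-07-11.
Adding +21 months to 2063-07-11 gives 2065-04-11.
Adding +8 months to 2065-04-11 gives 2065-12-11.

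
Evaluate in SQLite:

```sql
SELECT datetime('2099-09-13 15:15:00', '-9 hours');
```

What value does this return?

-9 hours from 2099-09-13 15:15:00 is 2099-09-13 06:15:00.

2099-09-13 06:15:00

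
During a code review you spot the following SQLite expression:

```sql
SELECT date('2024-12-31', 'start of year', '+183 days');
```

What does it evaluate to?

`start of year` rewinds 2024-12-31 to 2024-01-01.
Applying '+183 days' to 2024-01-01: counting 183 days forward gives 2024-07-02.

2024-07-02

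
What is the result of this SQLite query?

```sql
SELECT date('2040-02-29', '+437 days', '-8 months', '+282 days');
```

Applying '+437 days' to 2040-02-29: counting 437 days forward gives 2041-05-11.
Adding -8 months to 2041-05-11 gives 2040-09-11.
Applying '+282 days' to 2040-09-11: counting 282 days forward gives 2041-06-20.

2041-06-20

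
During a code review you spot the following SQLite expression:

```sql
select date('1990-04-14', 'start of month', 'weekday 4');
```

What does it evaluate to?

1990-04-05

`start of month` rewinds 1990-04-14 to 1990-04-01.
`weekday 4` advances to the next Thursday; 1990-04-01 is a Sunday, so it moves forward to 1990-04-05.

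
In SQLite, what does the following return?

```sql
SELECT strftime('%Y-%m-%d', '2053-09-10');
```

`%Y-%m-%d` extracts the ISO date: 2053-09-10.

2053-09-10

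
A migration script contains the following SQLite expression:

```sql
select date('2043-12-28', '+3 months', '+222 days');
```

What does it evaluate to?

2044-11-05

Adding +3 months to 2043-12-28 gives 2044-03-28.
Applying '+222 days' to 2044-03-28: counting 222 days forward gives 2044-11-05.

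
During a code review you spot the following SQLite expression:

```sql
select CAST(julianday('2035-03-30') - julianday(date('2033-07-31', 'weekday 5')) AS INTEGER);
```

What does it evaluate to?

602

`weekday 5` advances to the next Friday; 2033-07-31 is a Sunday, so it moves forward to 2033-08-05.
26 days remain in August 2033 after the 5th (31 − 5).
Full months from September 2033 through February 2035 contribute their day counts.
Then 30 days into March 2035.
Total: 26 + 30 + 31 + 30 + 31 + 31 + 28 + 31 + 30 + 31 + 30 + 31 + 31 + 30 + 31 + 30 + 31 + 31 + 28 + 30 = 602.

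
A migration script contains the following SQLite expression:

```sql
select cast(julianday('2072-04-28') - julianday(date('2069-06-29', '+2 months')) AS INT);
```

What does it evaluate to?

973

Adding +2 months to 2069-06-29 gives 2069-08-29.
2 days remain in August 2069 after the 29th (31 − 29).
Full months from September 2069 through March 2072 contribute their day counts.
Then 28 days into April 2072.
Total: 2 + 30 + 31 + 30 + 31 + 31 + 28 + 31 + 30 + 31 + 30 + 31 + 31 + 30 + 31 + 30 + 31 + 31 + 28 + 31 + 30 + 31 + 30 + 31 + 31 + 30 + 31 + 30 + 31 + 31 + 29 + 31 + 28 = 973.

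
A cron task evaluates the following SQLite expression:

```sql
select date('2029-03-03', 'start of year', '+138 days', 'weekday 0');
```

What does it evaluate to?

`start of year` rewinds 2029-03-03 to 2029-01-01.
Applying '+138 days' to 2029-01-01: counting 138 days forward gives 2029-05-19.
`weekday 0` advances to the next Sunday; 2029-05-19 is a Saturday, so it moves forward to 2029-05-20.

2029-05-20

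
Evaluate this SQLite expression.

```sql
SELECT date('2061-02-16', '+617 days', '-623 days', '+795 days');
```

Applying '+617 days' to 2061-02-16: counting 617 days forward gives 2062-10-26.
Applying '-623 days' to 2062-10-26: counting 623 days back gives 2061-02-10.
Applying '+795 days' to 2061-02-10: counting 795 days forward gives 2063-04-16.

2063-04-16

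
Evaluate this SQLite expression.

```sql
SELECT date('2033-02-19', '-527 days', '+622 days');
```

2033-05-25

Applying '-527 days' to 2033-02-19: counting 527 days back gives 2031-09-11.
Applying '+622 days' to 2031-09-11: counting 622 days forward gives 2033-05-25.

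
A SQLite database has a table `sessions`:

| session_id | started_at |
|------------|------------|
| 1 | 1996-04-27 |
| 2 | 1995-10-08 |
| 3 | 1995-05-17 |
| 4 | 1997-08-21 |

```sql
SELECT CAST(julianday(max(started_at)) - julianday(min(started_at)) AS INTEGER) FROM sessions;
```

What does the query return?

MIN = 1995-05-17, MAX = 1997-08-21.
14 days remain in May 1995 after the 17th (31 − 17).
Full months from June 1995 through July 1997 contribute their day counts.
Then 21 days into August 1997.
Total: 14 + 30 + 31 + 31 + 30 + 31 + 30 + 31 + 31 + 29 + 31 + 30 + 31 + 30 + 31 + 31 + 30 + 31 + 30 + 31 + 31 + 28 + 31 + 30 + 31 + 30 + 31 + 21 = 827.

827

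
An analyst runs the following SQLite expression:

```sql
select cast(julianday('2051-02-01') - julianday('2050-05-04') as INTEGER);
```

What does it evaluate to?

273

27 days remain in May 2050 after the 4th (31 − 4).
Full months from June 2050 through January 2051 contribute their day counts.
Then 1 day into February 2051.
Total: 27 + 30 + 31 + 31 + 30 + 31 + 30 + 31 + 31 + 1 = 273.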